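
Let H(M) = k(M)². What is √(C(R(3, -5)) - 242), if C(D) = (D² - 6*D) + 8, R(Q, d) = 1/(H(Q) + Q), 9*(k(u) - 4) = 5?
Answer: 3*I*√96349343/1924 ≈ 15.305*I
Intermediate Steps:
k(u) = 41/9 (k(u) = 4 + (⅑)*5 = 4 + 5/9 = 41/9)
H(M) = 1681/81 (H(M) = (41/9)² = 1681/81)
R(Q, d) = 1/(1681/81 + Q)
C(D) = 8 + D² - 6*D
√(C(R(3, -5)) - 242) = √((8 + (81/(1681 + 81*3))² - 486/(1681 + 81*3)) - 242) = √((8 + (81/(1681 + 243))² - 486/(1681 + 243)) - 242) = √((8 + (81/1924)² - 486/1924) - 242) = √((8 + (81*(1/1924))² - 486/1924) - 242) = √((8 + (81/1924)² - 6*81/1924) - 242) = √((8 + 6561/3701776 - 243/962) - 242) = √(28685705/3701776 - 242) = √(-867144087/3701776) = 3*I*√96349343/1924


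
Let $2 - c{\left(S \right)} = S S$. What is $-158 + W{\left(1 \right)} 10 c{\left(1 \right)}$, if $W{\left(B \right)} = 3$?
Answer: $-128$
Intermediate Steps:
$c{\left(S \right)} = 2 - S^{2}$ ($c{\left(S \right)} = 2 - S S = 2 - S^{2}$)
$-158 + W{\left(1 \right)} 10 c{\left(1 \right)} = -158 + 3 \cdot 10 \left(2 - 1^{2}\right) = -158 + 3 \cdot 10 \left(2 - 1\right) = -158 + 3 \cdot 10 \cdot 1 = -158 + 3 \cdot 10 = -158 + 30 = -128$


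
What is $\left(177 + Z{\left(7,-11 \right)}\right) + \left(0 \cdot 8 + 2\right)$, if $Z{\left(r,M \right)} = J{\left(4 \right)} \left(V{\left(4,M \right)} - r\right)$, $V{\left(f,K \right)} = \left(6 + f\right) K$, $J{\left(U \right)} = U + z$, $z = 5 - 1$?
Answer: $-757$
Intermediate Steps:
$z = 4$ ($z = 5 - 1 = 4$)
$J{\left(U \right)} = 4 + U$ ($J{\left(U \right)} = U + 4 = 4 + U$)
$V{\left(f,K \right)} = K \left(6 + f\right)$
$Z{\left(r,M \right)} = - 8 r + 80 M$ ($Z{\left(r,M \right)} = \left(4 + 4\right) \left(M \left(6 + 4\right) - r\right) = 8 \left(M 10 - r\right) = 8 \left(10 M - r\right) = 8 \left(- r + 10 M\right) = - 8 r + 80 M$)
$\left(177 + Z{\left(7,-11 \right)}\right) + \left(0 \cdot 8 + 2\right) = \left(177 + \left(\left(-8\right) 7 + 80 \left(-11\right)\right)\right) + \left(0 \cdot 8 + 2\right) = \left(177 - 936\right) + \left(0 + 2\right) = \left(177 - 936\right) + 2 = -759 + 2 = -757$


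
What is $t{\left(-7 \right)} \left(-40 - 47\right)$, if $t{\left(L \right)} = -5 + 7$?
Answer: $-174$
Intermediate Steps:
$t{\left(L \right)} = 2$
$t{\left(-7 \right)} \left(-40 - 47\right) = 2 \left(-40 - 47\right) = 2 \left(-87\right) = -174$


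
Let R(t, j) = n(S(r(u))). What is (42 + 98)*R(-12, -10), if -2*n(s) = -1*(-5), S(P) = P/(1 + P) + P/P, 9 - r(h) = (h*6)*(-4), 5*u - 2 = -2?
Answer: -350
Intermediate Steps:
u = 0 (u = ⅖ + (⅕)*(-2) = ⅖ - ⅖ = 0)
r(h) = 9 + 24*h (r(h) = 9 - h*6*(-4) = 9 - 6*h*(-4) = 9 - (-24)*h = 9 + 24*h)
S(P) = 1 + P/(1 + P) (S(P) = P/(1 + P) + 1 = 1 + P/(1 + P))
n(s) = -5/2 (n(s) = -(-1)*(-5)/2 = -½*5 = -5/2)
R(t, j) = -5/2
(42 + 98)*R(-12, -10) = (42 + 98)*(-5/2) = 140*(-5/2) = -350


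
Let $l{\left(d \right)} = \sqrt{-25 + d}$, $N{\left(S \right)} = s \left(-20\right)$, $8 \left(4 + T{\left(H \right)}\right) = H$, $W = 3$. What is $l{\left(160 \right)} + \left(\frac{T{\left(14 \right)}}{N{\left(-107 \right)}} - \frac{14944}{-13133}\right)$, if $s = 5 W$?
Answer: $\frac{6016999}{5253200} + 3 \sqrt{15} \approx 12.764$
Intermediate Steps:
$T{\left(H \right)} = -4 + \frac{H}{8}$
$s = 15$ ($s = 5 \cdot 3 = 15$)
$N{\left(S \right)} = -300$ ($N{\left(S \right)} = 15 \left(-20\right) = -300$)
$l{\left(160 \right)} + \left(\frac{T{\left(14 \right)}}{N{\left(-107 \right)}} - \frac{14944}{-13133}\right) = \sqrt{-25 + 160} + \left(\frac{-4 + \frac{1}{8} \cdot 14}{-300} - \frac{14944}{-13133}\right) = \sqrt{135} + \left(\left(-4 + \frac{7}{4}\right) \left(- \frac{1}{300}\right) - - \frac{14944}{13133}\right) = 3 \sqrt{15} + \left(\left(- \frac{9}{4}\right) \left(- \frac{1}{300}\right) + \frac{14944}{13133}\right) = 3 \sqrt{15} + \left(\frac{3}{400} + \frac{14944}{13133}\right) = 3 \sqrt{15} + \frac{6016999}{5253200} = \frac{6016999}{5253200} + 3 \sqrt{15}$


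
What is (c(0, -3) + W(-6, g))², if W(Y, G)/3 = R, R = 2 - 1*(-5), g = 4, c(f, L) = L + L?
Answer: 225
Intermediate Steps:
c(f, L) = 2*L
R = 7 (R = 2 + 5 = 7)
W(Y, G) = 21 (W(Y, G) = 3*7 = 21)
(c(0, -3) + W(-6, g))² = (2*(-3) + 21)² = (-6 + 21)² = 15² = 225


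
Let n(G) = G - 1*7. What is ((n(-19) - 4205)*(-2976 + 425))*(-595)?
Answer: -6422002195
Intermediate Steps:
n(G) = -7 + G (n(G) = G - 7 = -7 + G)
((n(-19) - 4205)*(-2976 + 425))*(-595) = (((-7 - 19) - 4205)*(-2976 + 425))*(-595) = ((-26 - 4205)*(-2551))*(-595) = -4231*(-2551)*(-595) = 10793281*(-595) = -6422002195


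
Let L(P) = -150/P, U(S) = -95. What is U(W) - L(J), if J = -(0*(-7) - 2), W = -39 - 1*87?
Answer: -20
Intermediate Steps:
W = -126 (W = -39 - 87 = -126)
J = 2 (J = -(0 - 2) = -1*(-2) = 2)
U(W) - L(J) = -95 - (-150)/2 = -95 - 1*(-75) = -95 + 75 = -20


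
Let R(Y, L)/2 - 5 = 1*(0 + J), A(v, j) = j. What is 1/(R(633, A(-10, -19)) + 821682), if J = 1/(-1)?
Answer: 1/821690 ≈ 1.2170e-6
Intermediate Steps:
J = -1
R(Y, L) = 8 (R(Y, L) = 10 + 2*(1*(0 - 1)) = 10 + 2*(1*(-1)) = 10 + 2*(-1) = 10 - 2 = 8)
1/(R(633, A(-10, -19)) + 821682) = 1/(8 + 821682) = 1/821690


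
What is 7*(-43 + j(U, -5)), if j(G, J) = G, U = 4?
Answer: -273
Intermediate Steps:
7*(-43 + j(U, -5)) = 7*(-43 + 4) = 7*(-39) = -273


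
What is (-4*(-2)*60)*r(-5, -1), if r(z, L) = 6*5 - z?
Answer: 16800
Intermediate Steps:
r(z, L) = 30 - z
(-4*(-2)*60)*r(-5, -1) = (-4*(-2)*60)*(30 - 1*(-5)) = (8*60)*(30 + 5) = 480*35 = 16800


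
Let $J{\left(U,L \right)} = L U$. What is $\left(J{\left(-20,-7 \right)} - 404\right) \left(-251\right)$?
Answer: $66264$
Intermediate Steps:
$\left(J{\left(-20,-7 \right)} - 404\right) \left(-251\right) = \left(\left(-7\right) \left(-20\right) - 404\right) \left(-251\right) = \left(140 - 404\right) \left(-251\right) = \left(-264\right) \left(-251\right) = 66264$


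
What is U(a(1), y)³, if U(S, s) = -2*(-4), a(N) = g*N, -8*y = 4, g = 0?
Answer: 512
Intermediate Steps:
y = -½ (y = -⅛*4 = -½ ≈ -0.50000)
a(N) = 0 (a(N) = 0*N = 0)
U(S, s) = 8
U(a(1), y)³ = 8³ = 512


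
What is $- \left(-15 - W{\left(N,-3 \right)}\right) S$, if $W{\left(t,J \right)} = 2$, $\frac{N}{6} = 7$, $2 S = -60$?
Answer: $-510$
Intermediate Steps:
$S = -30$ ($S = \frac{1}{2} \left(-60\right) = -30$)
$N = 42$ ($N = 6 \cdot 7 = 42$)
$- \left(-15 - W{\left(N,-3 \right)}\right) S = - \left(-15 - 2\right) \left(-30\right) = - \left(-17\right) \left(-30\right) = \left(-1\right) 510 = -510$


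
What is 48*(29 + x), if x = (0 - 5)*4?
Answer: 432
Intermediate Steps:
x = -20 (x = -5*4 = -20)
48*(29 + x) = 48*(29 - 20) = 48*9 = 432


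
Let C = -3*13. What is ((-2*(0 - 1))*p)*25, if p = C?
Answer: -1950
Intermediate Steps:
C = -39
p = -39
((-2*(0 - 1))*p)*25 = (-2*(0 - 1)*(-39))*25 = (-2*(-1)*(-39))*25 = (2*(-39))*25 = -78*25 = -1950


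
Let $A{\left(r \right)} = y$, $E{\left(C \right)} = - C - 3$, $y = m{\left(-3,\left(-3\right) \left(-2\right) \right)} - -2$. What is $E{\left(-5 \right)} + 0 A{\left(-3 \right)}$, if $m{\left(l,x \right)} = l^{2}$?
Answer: $2$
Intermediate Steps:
$y = 11$ ($y = \left(-3\right)^{2} - -2 = 9 + 2 = 11$)
$E{\left(C \right)} = -3 - C$
$A{\left(r \right)} = 11$
$E{\left(-5 \right)} + 0 A{\left(-3 \right)} = \left(-3 - -5\right) + 0 \cdot 11 = \left(-3 + 5\right) + 0 = 2 + 0 = 2$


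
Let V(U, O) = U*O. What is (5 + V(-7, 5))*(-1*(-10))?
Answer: -300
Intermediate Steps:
V(U, O) = O*U
(5 + V(-7, 5))*(-1*(-10)) = (5 + 5*(-7))*(-1*(-10)) = (5 - 35)*10 = -30*10 = -300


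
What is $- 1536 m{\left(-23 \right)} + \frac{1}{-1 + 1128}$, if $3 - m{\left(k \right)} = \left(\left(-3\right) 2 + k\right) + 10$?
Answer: $- \frac{38083583}{1127} \approx -33792.0$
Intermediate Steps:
$m{\left(k \right)} = -1 - k$ ($m{\left(k \right)} = 3 - \left(\left(\left(-3\right) 2 + k\right) + 10\right) = 3 - \left(\left(-6 + k\right) + 10\right) = 3 - \left(4 + k\right) = -1 - k$)
$- 1536 m{\left(-23 \right)} + \frac{1}{-1 + 1128} = - 1536 \left(-1 - -23\right) + \frac{1}{-1 + 1128} = - 1536 \left(-1 + 23\right) + \frac{1}{1127} = \left(-1536\right) 22 + \frac{1}{1127} = -33792 + \frac{1}{1127} = - \frac{38083583}{1127}$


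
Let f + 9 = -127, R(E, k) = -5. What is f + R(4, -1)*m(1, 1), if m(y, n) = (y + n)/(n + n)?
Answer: -141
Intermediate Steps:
f = -136 (f = -9 - 127 = -136)
m(y, n) = (n + y)/(2*n) (m(y, n) = (n + y)/((2*n)) = (n + y)*(1/(2*n)) = (n + y)/(2*n))
f + R(4, -1)*m(1, 1) = -136 - 5*(1 + 1)/(2*1) = -136 - 5*2/2 = -136 - 5*1 = -136 - 5 = -141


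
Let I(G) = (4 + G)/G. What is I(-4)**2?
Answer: 0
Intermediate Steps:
I(G) = (4 + G)/G
I(-4)**2 = ((4 - 4)/(-4))**2 = (-1/4*0)**2 = 0**2 = 0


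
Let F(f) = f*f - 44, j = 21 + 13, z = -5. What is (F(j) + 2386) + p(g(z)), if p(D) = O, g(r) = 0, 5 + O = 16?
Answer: 3509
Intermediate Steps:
O = 11 (O = -5 + 16 = 11)
p(D) = 11
j = 34
F(f) = -44 + f² (F(f) = f² - 44 = -44 + f²)
(F(j) + 2386) + p(g(z)) = ((-44 + 34²) + 2386) + 11 = ((-44 + 1156) + 2386) + 11 = (1112 + 2386) + 11 = 3498 + 11 = 3509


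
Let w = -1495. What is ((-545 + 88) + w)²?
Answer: 3810304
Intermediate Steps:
((-545 + 88) + w)² = ((-545 + 88) - 1495)² = (-457 - 1495)² = (-1952)² = 3810304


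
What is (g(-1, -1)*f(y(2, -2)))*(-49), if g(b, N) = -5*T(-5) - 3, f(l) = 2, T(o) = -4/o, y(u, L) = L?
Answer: 686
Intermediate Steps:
g(b, N) = -7 (g(b, N) = -(-20)/(-5) - 3 = -(-20)*(-1)/5 - 3 = -5*⅘ - 3 = -4 - 3 = -7)
(g(-1, -1)*f(y(2, -2)))*(-49) = -7*2*(-49) = -14*(-49) = 686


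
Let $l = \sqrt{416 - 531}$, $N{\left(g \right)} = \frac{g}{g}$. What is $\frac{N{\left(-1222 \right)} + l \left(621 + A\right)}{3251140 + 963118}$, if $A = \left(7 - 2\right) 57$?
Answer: $\frac{1}{4214258} + \frac{453 i \sqrt{115}}{2107129} \approx 2.3729 \cdot 10^{-7} + 0.0023055 i$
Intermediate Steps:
$N{\left(g \right)} = 1$
$l = i \sqrt{115}$ ($l = \sqrt{-115} = i \sqrt{115} \approx 10.724 i$)
$A = 285$ ($A = \left(7 - 2\right) 57 = 5 \cdot 57 = 285$)
$\frac{N{\left(-1222 \right)} + l \left(621 + A\right)}{3251140 + 963118} = \frac{1 + i \sqrt{115} \left(621 + 285\right)}{3251140 + 963118} = \frac{1 + i \sqrt{115} \cdot 906}{4214258} = \left(1 + 906 i \sqrt{115}\right) \frac{1}{4214258} = \frac{1}{4214258} + \frac{453 i \sqrt{115}}{2107129}$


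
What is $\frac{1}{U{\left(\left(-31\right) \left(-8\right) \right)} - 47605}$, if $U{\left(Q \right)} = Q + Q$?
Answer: $- \frac{1}{47109} \approx -2.1227 \cdot 10^{-5}$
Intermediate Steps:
$U{\left(Q \right)} = 2 Q$
$\frac{1}{U{\left(\left(-31\right) \left(-8\right) \right)} - 47605} = \frac{1}{2 \left(\left(-31\right) \left(-8\right)\right) - 47605} = \frac{1}{2 \cdot 248 - 47605} = \frac{1}{496 - 47605} = \frac{1}{-47109} = - \frac{1}{47109}$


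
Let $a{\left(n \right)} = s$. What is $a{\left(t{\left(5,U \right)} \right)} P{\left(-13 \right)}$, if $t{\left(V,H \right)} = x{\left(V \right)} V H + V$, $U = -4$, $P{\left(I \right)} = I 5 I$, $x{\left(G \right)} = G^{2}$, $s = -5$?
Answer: $-4225$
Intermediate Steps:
$P{\left(I \right)} = 5 I^{2}$ ($P{\left(I \right)} = 5 I I = 5 I^{2}$)
$t{\left(V,H \right)} = V + H V^{3}$ ($t{\left(V,H \right)} = V^{2} V H + V = V^{3} H + V = H V^{3} + V = V + H V^{3}$)
$a{\left(n \right)} = -5$
$a{\left(t{\left(5,U \right)} \right)} P{\left(-13 \right)} = - 5 \cdot 5 \left(-13\right)^{2} = - 5 \cdot 5 \cdot 169 = \left(-5\right) 845 = -4225$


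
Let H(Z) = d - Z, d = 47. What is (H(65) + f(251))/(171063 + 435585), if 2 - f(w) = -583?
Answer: 27/28888 ≈ 0.00093464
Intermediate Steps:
f(w) = 585 (f(w) = 2 - 1*(-583) = 2 + 583 = 585)
H(Z) = 47 - Z
(H(65) + f(251))/(171063 + 435585) = ((47 - 1*65) + 585)/(171063 + 435585) = ((47 - 65) + 585)/606648 = (-18 + 585)*(1/606648) = 567*(1/606648) = 27/28888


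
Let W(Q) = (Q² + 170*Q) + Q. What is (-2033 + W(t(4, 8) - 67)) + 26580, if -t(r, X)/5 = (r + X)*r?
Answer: 66299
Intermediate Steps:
t(r, X) = -5*r*(X + r) (t(r, X) = -5*(r + X)*r = -5*(X + r)*r = -5*r*(X + r))
W(Q) = Q² + 171*Q
(-2033 + W(t(4, 8) - 67)) + 26580 = (-2033 + (-5*4*(8 + 4) - 67)*(171 + (-5*4*(8 + 4) - 67))) + 26580 = (-2033 + (-5*4*12 - 67)*(171 + (-5*4*12 - 67))) + 26580 = (-2033 + (-240 - 67)*(171 + (-240 - 67))) + 26580 = (-2033 - 307*(171 - 307)) + 26580 = (-2033 - 307*(-136)) + 26580 = (-2033 + 41752) + 26580 = 39719 + 26580 = 66299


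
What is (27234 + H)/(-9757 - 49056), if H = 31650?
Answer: -58884/58813 ≈ -1.0012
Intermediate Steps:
(27234 + H)/(-9757 - 49056) = (27234 + 31650)/(-9757 - 49056) = 58884/(-58813) = 58884*(-1/58813) = -58884/58813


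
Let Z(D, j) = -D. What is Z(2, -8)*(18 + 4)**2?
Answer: -968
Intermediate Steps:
Z(2, -8)*(18 + 4)**2 = (-1*2)*(18 + 4)**2 = -2*22**2 = -2*484 = -968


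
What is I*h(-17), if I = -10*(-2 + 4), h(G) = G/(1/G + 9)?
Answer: 1445/38 ≈ 38.026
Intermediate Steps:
h(G) = G/(9 + 1/G)
I = -20 (I = -10*2 = -20)
I*h(-17) = -20*(-17)**2/(1 + 9*(-17)) = -5780/(1 - 153) = -5780/(-152) = -5780*(-1)/152 = -20*(-289/152) = 1445/38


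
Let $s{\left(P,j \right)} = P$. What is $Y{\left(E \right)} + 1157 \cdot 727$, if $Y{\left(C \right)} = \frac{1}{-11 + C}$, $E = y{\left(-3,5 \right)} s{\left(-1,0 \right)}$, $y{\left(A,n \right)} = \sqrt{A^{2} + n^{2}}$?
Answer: $\frac{73179082}{87} + \frac{\sqrt{34}}{87} \approx 8.4114 \cdot 10^{5}$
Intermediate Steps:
$E = - \sqrt{34}$ ($E = \sqrt{\left(-3\right)^{2} + 5^{2}} \left(-1\right) = \sqrt{9 + 25} \left(-1\right) = \sqrt{34} \left(-1\right) = - \sqrt{34} \approx -5.8309$)
$Y{\left(E \right)} + 1157 \cdot 727 = \frac{1}{-11 - \sqrt{34}} + 1157 \cdot 727 = \frac{1}{-11 - \sqrt{34}} + 841139 = 841139 + \frac{1}{-11 - \sqrt{34}}$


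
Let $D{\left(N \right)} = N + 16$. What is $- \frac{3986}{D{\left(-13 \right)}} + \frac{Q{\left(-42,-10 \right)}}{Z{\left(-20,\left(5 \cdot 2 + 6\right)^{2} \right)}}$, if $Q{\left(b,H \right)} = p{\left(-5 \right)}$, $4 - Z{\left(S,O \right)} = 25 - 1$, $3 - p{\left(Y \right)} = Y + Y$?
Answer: $- \frac{79759}{60} \approx -1329.3$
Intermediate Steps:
$p{\left(Y \right)} = 3 - 2 Y$ ($p{\left(Y \right)} = 3 - \left(Y + Y\right) = 3 - 2 Y$)
$Z{\left(S,O \right)} = -20$ ($Z{\left(S,O \right)} = 4 - \left(25 - 1\right) = 4 - 24 = -20$)
$Q{\left(b,H \right)} = 13$ ($Q{\left(b,H \right)} = 3 - -10 = 3 + 10 = 13$)
$D{\left(N \right)} = 16 + N$
$- \frac{3986}{D{\left(-13 \right)}} + \frac{Q{\left(-42,-10 \right)}}{Z{\left(-20,\left(5 \cdot 2 + 6\right)^{2} \right)}} = - \frac{3986}{16 - 13} + \frac{13}{-20} = - \frac{3986}{3} + 13 \left(- \frac{1}{20}\right) = \left(-3986\right) \frac{1}{3} - \frac{13}{20} = - \frac{3986}{3} - \frac{13}{20} = - \frac{79759}{60}$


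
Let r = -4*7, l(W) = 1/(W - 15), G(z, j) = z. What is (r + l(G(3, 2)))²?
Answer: 113569/144 ≈ 788.67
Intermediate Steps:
l(W) = 1/(-15 + W)
r = -28
(r + l(G(3, 2)))² = (-28 + 1/(-15 + 3))² = (-28 + 1/(-12))² = (-28 - 1/12)² = (-337/12)² = 113569/144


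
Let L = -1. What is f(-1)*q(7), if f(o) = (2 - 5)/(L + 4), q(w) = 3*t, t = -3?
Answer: 9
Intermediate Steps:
q(w) = -9 (q(w) = 3*(-3) = -9)
f(o) = -1 (f(o) = (2 - 5)/(-1 + 4) = -3/3 = -3*⅓ = -1)
f(-1)*q(7) = -1*(-9) = 9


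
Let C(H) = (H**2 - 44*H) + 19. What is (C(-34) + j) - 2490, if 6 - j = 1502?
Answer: -1315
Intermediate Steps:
j = -1496 (j = 6 - 1*1502 = 6 - 1502 = -1496)
C(H) = 19 + H**2 - 44*H
(C(-34) + j) - 2490 = ((19 + (-34)**2 - 44*(-34)) - 1496) - 2490 = ((19 + 1156 + 1496) - 1496) - 2490 = (2671 - 1496) - 2490 = 1175 - 2490 = -1315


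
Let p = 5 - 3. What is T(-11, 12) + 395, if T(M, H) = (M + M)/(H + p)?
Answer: 2754/7 ≈ 393.43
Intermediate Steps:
p = 2
T(M, H) = 2*M/(2 + H) (T(M, H) = (M + M)/(H + 2) = (2*M)/(2 + H) = 2*M/(2 + H))
T(-11, 12) + 395 = 2*(-11)/(2 + 12) + 395 = 2*(-11)/14 + 395 = 2*(-11)*(1/14) + 395 = -11/7 + 395 = 2754/7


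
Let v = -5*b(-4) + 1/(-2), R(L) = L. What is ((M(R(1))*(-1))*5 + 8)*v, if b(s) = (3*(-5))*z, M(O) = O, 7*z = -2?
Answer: -921/14 ≈ -65.786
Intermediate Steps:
z = -2/7 (z = (1/7)*(-2) = -2/7 ≈ -0.28571)
b(s) = 30/7 (b(s) = (3*(-5))*(-2/7) = -15*(-2/7) = 30/7)
v = -307/14 (v = -5*30/7 + 1/(-2) = -150/7 - 1/2 = -307/14 ≈ -21.929)
((M(R(1))*(-1))*5 + 8)*v = ((1*(-1))*5 + 8)*(-307/14) = (-1*5 + 8)*(-307/14) = (-5 + 8)*(-307/14) = 3*(-307/14) = -921/14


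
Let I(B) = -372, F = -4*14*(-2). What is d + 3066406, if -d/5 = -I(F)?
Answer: 3064546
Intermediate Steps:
F = 112 (F = -56*(-2) = 112)
d = -1860 (d = -(-5)*(-372) = -5*372 = -1860)
d + 3066406 = -1860 + 3066406 = 3064546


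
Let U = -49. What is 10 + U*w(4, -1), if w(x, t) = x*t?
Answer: 206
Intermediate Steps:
w(x, t) = t*x
10 + U*w(4, -1) = 10 - (-49)*4 = 10 - 49*(-4) = 10 + 196 = 206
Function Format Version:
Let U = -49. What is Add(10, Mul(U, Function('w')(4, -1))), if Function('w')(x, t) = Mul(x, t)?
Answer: 206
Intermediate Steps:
Function('w')(x, t) = Mul(t, x)
Add(10, Mul(U, Function('w')(4, -1))) = Add(10, Mul(-49, Mul(-1, 4))) = Add(10, Mul(-49, -4)) = Add(10, 196) = 206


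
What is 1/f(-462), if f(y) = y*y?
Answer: 1/213444 ≈ 4.6851e-6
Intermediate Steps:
f(y) = y²
1/f(-462) = 1/((-462)²) = 1/213444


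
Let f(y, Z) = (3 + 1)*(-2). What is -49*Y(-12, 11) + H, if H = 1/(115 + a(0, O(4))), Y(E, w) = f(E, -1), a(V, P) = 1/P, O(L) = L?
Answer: 180716/461 ≈ 392.01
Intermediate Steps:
f(y, Z) = -8 (f(y, Z) = 4*(-2) = -8)
Y(E, w) = -8
H = 4/461 (H = 1/(115 + 1/4) = 1/(461/4) = 4/461 ≈ 0.0086768)
-49*Y(-12, 11) + H = -49*(-8) + 4/461 = 392 + 4/461 = 180716/461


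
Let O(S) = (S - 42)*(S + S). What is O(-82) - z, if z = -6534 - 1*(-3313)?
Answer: 23557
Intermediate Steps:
O(S) = 2*S*(-42 + S) (O(S) = (-42 + S)*(2*S) = 2*S*(-42 + S))
z = -3221 (z = -6534 + 3313 = -3221)
O(-82) - z = 2*(-82)*(-42 - 82) - 1*(-3221) = 2*(-82)*(-124) + 3221 = 20336 + 3221 = 23557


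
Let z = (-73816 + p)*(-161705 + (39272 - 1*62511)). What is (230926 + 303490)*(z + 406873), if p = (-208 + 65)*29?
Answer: 7705849020143120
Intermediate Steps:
p = -4147 (p = -143*29 = -4147)
z = 14418789072 (z = (-73816 - 4147)*(-161705 + (39272 - 1*62511)) = -77963*(-161705 + (39272 - 62511)) = -77963*(-161705 - 23239) = -77963*(-184944) = 14418789072)
(230926 + 303490)*(z + 406873) = (230926 + 303490)*(14418789072 + 406873) = 534416*14419195945 = 7705849020143120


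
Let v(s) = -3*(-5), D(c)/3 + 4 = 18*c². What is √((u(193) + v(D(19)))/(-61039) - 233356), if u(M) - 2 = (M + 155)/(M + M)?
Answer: I*√32385336232010169309/11780527 ≈ 483.07*I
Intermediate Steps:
D(c) = -12 + 54*c² (D(c) = -12 + 3*(18*c²) = -12 + 54*c²)
v(s) = 15
u(M) = 2 + (155 + M)/(2*M) (u(M) = 2 + (M + 155)/(M + M) = 2 + (155 + M)/((2*M)) = 2 + (155 + M)*(1/(2*M)) = 2 + (155 + M)/(2*M))
√((u(193) + v(D(19)))/(-61039) - 233356) = √(((5/2)*(31 + 193)/193 + 15)/(-61039) - 233356) = √(((5/2)*(1/193)*224 + 15)*(-1/61039) - 233356) = √((560/193 + 15)*(-1/61039) - 233356) = √((3455/193)*(-1/61039) - 233356) = √(-3455/11780527 - 233356) = √(-2749056662067/11780527) = I*√32385336232010169309/11780527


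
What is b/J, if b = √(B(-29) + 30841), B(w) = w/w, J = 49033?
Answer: √30842/49033 ≈ 0.0035816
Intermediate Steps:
B(w) = 1
b = √30842 (b = √(1 + 30841) = √30842 ≈ 175.62)
b/J = √30842/49033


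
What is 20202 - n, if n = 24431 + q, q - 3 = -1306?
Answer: -2926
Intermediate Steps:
q = -1303 (q = 3 - 1306 = -1303)
n = 23128 (n = 24431 - 1303 = 23128)
20202 - n = 20202 - 1*23128 = 20202 - 23128 = -2926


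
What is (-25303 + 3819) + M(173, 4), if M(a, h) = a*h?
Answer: -20792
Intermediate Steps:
(-25303 + 3819) + M(173, 4) = (-25303 + 3819) + 173*4 = -21484 + 692 = -20792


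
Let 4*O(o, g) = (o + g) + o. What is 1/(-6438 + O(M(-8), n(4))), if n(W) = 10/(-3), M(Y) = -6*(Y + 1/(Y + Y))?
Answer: -48/307903 ≈ -0.00015589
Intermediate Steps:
M(Y) = -6*Y - 3/Y (M(Y) = -6*(Y + 1/(2*Y)) = -6*Y - 3/Y)
n(W) = -10/3 (n(W) = 10*(-1/3) = -10/3)
O(o, g) = o/2 + g/4 (O(o, g) = ((o + g) + o)/4 = ((g + o) + o)/4 = (g + 2*o)/4 = o/2 + g/4)
1/(-6438 + O(M(-8), n(4))) = 1/(-6438 + ((-6*(-8) - 3/(-8))/2 + (1/4)*(-10/3))) = 1/(-6438 + ((48 - 3*(-1/8))/2 - 5/6)) = 1/(-6438 + ((48 + 3/8)/2 - 5/6)) = 1/(-6438 + ((1/2)*(387/8) - 5/6)) = 1/(-6438 + (387/16 - 5/6)) = 1/(-6438 + 1121/48) = 1/(-307903/48) = -48/307903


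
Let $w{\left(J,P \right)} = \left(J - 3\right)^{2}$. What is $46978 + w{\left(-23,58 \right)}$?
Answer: $47654$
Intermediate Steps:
$w{\left(J,P \right)} = \left(-3 + J\right)^{2}$
$46978 + w{\left(-23,58 \right)} = 46978 + \left(-3 - 23\right)^{2} = 46978 + \left(-26\right)^{2} = 46978 + 676 = 47654$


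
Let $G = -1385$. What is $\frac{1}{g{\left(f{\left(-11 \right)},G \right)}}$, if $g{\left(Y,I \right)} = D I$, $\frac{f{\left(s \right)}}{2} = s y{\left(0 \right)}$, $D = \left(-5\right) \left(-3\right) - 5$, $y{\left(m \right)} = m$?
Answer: $- \frac{1}{13850} \approx -7.2202 \cdot 10^{-5}$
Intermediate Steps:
$D = 10$ ($D = 15 - 5 = 10$)
$f{\left(s \right)} = 0$ ($f{\left(s \right)} = 2 s 0 = 2 \cdot 0 = 0$)
$g{\left(Y,I \right)} = 10 I$
$\frac{1}{g{\left(f{\left(-11 \right)},G \right)}} = \frac{1}{10 \left(-1385\right)} = \frac{1}{-13850} = - \frac{1}{13850}$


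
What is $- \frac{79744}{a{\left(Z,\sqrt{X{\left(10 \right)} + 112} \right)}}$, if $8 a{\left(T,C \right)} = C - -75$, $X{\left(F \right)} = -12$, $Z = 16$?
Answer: $- \frac{637952}{85} \approx -7505.3$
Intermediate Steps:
$a{\left(T,C \right)} = \frac{75}{8} + \frac{C}{8}$ ($a{\left(T,C \right)} = \frac{C - -75}{8} = \frac{C + 75}{8} = \frac{75 + C}{8} = \frac{75}{8} + \frac{C}{8}$)
$- \frac{79744}{a{\left(Z,\sqrt{X{\left(10 \right)} + 112} \right)}} = - \frac{79744}{\frac{75}{8} + \frac{\sqrt{-12 + 112}}{8}} = - \frac{79744}{\frac{75}{8} + \frac{\sqrt{100}}{8}} = - \frac{79744}{\frac{75}{8} + \frac{1}{8} \cdot 10} = - \frac{79744}{\frac{75}{8} + \frac{5}{4}} = - \frac{79744}{\frac{85}{8}} = \left(-79744\right) \frac{8}{85} = - \frac{637952}{85}$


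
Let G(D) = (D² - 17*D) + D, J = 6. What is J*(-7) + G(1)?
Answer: -57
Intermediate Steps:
G(D) = D² - 16*D
J*(-7) + G(1) = 6*(-7) + 1*(-16 + 1) = -42 + 1*(-15) = -42 - 15 = -57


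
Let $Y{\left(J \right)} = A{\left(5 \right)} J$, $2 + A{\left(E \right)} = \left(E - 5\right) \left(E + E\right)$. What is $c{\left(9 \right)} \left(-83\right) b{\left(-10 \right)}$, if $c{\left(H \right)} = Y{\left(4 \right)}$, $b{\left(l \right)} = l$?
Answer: $-6640$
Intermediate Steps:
$A{\left(E \right)} = -2 + 2 E \left(-5 + E\right)$ ($A{\left(E \right)} = -2 + \left(E - 5\right) \left(E + E\right) = -2 + \left(-5 + E\right) 2 E = -2 + 2 E \left(-5 + E\right)$)
$Y{\left(J \right)} = - 2 J$ ($Y{\left(J \right)} = \left(-2 - 50 + 2 \cdot 5^{2}\right) J = \left(-2 - 50 + 2 \cdot 25\right) J = \left(-2 - 50 + 50\right) J = - 2 J$)
$c{\left(H \right)} = -8$ ($c{\left(H \right)} = \left(-2\right) 4 = -8$)
$c{\left(9 \right)} \left(-83\right) b{\left(-10 \right)} = \left(-8\right) \left(-83\right) \left(-10\right) = 664 \left(-10\right) = -6640$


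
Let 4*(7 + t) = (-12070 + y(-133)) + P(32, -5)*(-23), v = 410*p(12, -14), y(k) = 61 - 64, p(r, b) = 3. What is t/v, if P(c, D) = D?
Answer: -5993/2460 ≈ -2.4362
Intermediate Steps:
y(k) = -3
v = 1230 (v = 410*3 = 1230)
t = -5993/2 (t = -7 + ((-12070 - 3) - 5*(-23))/4 = -7 + (-12073 + 115)/4 = -7 + (¼)*(-11958) = -7 - 5979/2 = -5993/2 ≈ -2996.5)
t/v = -5993/2/1230 = -5993/2*1/1230 = -5993/2460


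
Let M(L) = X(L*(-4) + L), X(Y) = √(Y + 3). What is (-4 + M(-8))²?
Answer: 43 - 24*√3 ≈ 1.4308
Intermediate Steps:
X(Y) = √(3 + Y)
M(L) = √(3 - 3*L) (M(L) = √(3 + (L*(-4) + L)) = √(3 + (-4*L + L)) = √(3 - 3*L))
(-4 + M(-8))² = (-4 + √(3 - 3*(-8)))² = (-4 + √(3 + 24))² = (-4 + √27)² = (-4 + 3*√3)²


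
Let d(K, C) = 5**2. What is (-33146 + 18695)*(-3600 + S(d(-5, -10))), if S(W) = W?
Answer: 51662325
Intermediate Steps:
d(K, C) = 25
(-33146 + 18695)*(-3600 + S(d(-5, -10))) = (-33146 + 18695)*(-3600 + 25) = -14451*(-3575) = 51662325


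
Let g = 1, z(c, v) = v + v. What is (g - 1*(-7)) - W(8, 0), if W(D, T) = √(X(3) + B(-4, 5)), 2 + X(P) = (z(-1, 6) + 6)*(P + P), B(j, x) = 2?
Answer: 8 - 6*√3 ≈ -2.3923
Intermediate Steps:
z(c, v) = 2*v
X(P) = -2 + 36*P (X(P) = -2 + (2*6 + 6)*(P + P) = -2 + (12 + 6)*(2*P) = -2 + 18*(2*P) = -2 + 36*P)
W(D, T) = 6*√3 (W(D, T) = √((-2 + 36*3) + 2) = √((-2 + 108) + 2) = √(106 + 2) = √108 = 6*√3)
(g - 1*(-7)) - W(8, 0) = (1 - 1*(-7)) - 6*√3 = (1 + 7) - 6*√3 = 8 - 6*√3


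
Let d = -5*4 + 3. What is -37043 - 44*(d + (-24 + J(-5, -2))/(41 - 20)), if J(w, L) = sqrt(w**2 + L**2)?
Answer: -253713/7 - 44*sqrt(29)/21 ≈ -36256.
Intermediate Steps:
J(w, L) = sqrt(L**2 + w**2)
d = -17 (d = -20 + 3 = -17)
-37043 - 44*(d + (-24 + J(-5, -2))/(41 - 20)) = -37043 - 44*(-17 + (-24 + sqrt((-2)**2 + (-5)**2))/(41 - 20)) = -37043 - 44*(-17 + (-24 + sqrt(4 + 25))/21) = -37043 - 44*(-17 + (-24 + sqrt(29))*(1/21)) = -37043 - 44*(-17 + (-8/7 + sqrt(29)/21)) = -37043 - 44*(-127/7 + sqrt(29)/21) = -37043 + (5588/7 - 44*sqrt(29)/21) = -253713/7 - 44*sqrt(29)/21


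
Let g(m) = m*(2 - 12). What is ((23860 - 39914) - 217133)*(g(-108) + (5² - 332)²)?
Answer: -22229483523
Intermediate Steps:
g(m) = -10*m (g(m) = m*(-10) = -10*m)
((23860 - 39914) - 217133)*(g(-108) + (5² - 332)²) = ((23860 - 39914) - 217133)*(-10*(-108) + (5² - 332)²) = (-16054 - 217133)*(1080 + (25 - 332)²) = -233187*(1080 + (-307)²) = -233187*(1080 + 94249) = -233187*95329 = -22229483523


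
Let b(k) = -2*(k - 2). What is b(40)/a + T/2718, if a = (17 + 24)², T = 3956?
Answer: 3221734/2284479 ≈ 1.4103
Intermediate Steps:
b(k) = 4 - 2*k (b(k) = -2*(-2 + k) = 4 - 2*k)
a = 1681 (a = 41² = 1681)
b(40)/a + T/2718 = (4 - 2*40)/1681 + 3956/2718 = (4 - 80)*(1/1681) + 3956*(1/2718) = -76*1/1681 + 1978/1359 = -76/1681 + 1978/1359 = 3221734/2284479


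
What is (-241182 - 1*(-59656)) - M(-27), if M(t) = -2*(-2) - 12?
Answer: -181518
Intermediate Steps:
M(t) = -8 (M(t) = 4 - 12 = -8)
(-241182 - 1*(-59656)) - M(-27) = (-241182 - 1*(-59656)) - 1*(-8) = (-241182 + 59656) + 8 = -181526 + 8 = -181518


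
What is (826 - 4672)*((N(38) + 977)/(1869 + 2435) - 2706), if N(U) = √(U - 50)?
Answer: 22394579181/2152 - 1923*I*√3/1076 ≈ 1.0406e+7 - 3.0955*I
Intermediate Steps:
N(U) = √(-50 + U)
(826 - 4672)*((N(38) + 977)/(1869 + 2435) - 2706) = (826 - 4672)*((√(-50 + 38) + 977)/(1869 + 2435) - 2706) = -3846*((√(-12) + 977)/4304 - 2706) = -3846*((2*I*√3 + 977)*(1/4304) - 2706) = -3846*((977 + 2*I*√3)*(1/4304) - 2706) = -3846*((977/4304 + I*√3/2152) - 2706) = -3846*(-11645647/4304 + I*√3/2152) = 22394579181/2152 - 1923*I*√3/1076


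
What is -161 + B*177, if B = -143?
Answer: -25472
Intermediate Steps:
-161 + B*177 = -161 - 143*177 = -161 - 25311 = -25472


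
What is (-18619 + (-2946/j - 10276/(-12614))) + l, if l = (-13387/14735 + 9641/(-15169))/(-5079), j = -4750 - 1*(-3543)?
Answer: -193130474999994645521/10374577135358205 ≈ -18616.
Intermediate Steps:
j = -1207 (j = -4750 + 3543 = -1207)
l = 49303934/162176253855 (l = (-13387*1/14735 + 9641*(-1/15169))*(-1/5079) = (-13387/14735 - 9641/15169)*(-1/5079) = -49303934/31930745*(-1/5079) = 49303934/162176253855 ≈ 0.00030401)
(-18619 + (-2946/j - 10276/(-12614))) + l = (-18619 + (-2946/(-1207) - 10276/(-12614))) + 49303934/162176253855 = (-18619 + (-2946*(-1/1207) - 10276*(-1/12614))) + 49303934/162176253855 = (-18619 + (2946/1207 + 734/901)) + 49303934/162176253855 = (-18619 + 208252/63971) + 49303934/162176253855 = -1190867797/63971 + 49303934/162176253855 = -193130474999994645521/10374577135358205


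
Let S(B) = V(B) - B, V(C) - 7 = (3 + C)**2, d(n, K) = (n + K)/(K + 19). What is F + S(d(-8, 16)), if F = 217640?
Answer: 266630064/1225 ≈ 2.1766e+5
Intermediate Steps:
d(n, K) = (K + n)/(19 + K)
V(C) = 7 + (3 + C)**2
S(B) = 7 + (3 + B)**2 - B (S(B) = (7 + (3 + B)**2) - B = 7 + (3 + B)**2 - B)
F + S(d(-8, 16)) = 217640 + (7 + (3 + (16 - 8)/(19 + 16))**2 - (16 - 8)/(19 + 16)) = 217640 + (7 + (3 + 8/35)**2 - 8/35) = 217640 + (7 + (3 + (1/35)*8)**2 - 8/35) = 217640 + (7 + (3 + 8/35)**2 - 1*8/35) = 217640 + (7 + (113/35)**2 - 8/35) = 217640 + (7 + 12769/1225 - 8/35) = 217640 + 21064/1225 = 266630064/1225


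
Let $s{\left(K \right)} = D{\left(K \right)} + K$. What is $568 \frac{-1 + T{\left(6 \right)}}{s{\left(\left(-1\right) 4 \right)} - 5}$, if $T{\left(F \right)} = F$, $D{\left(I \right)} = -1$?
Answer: $-284$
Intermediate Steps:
$s{\left(K \right)} = -1 + K$
$568 \frac{-1 + T{\left(6 \right)}}{s{\left(\left(-1\right) 4 \right)} - 5} = 568 \frac{-1 + 6}{\left(-1 - 4\right) - 5} = 568 \frac{5}{\left(-1 - 4\right) - 5} = 568 \frac{5}{-5 - 5} = 568 \frac{5}{-10} = 568 \cdot 5 \left(- \frac{1}{10}\right) = 568 \left(- \frac{1}{2}\right) = -284$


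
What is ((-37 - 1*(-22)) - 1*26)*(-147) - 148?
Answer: 5879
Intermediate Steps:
((-37 - 1*(-22)) - 1*26)*(-147) - 148 = ((-37 + 22) - 26)*(-147) - 148 = (-15 - 26)*(-147) - 148 = -41*(-147) - 148 = 6027 - 148 = 5879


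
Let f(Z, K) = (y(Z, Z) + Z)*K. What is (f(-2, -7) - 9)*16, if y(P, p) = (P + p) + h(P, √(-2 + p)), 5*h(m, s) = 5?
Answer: 416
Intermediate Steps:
h(m, s) = 1 (h(m, s) = (⅕)*5 = 1)
y(P, p) = 1 + P + p (y(P, p) = (P + p) + 1 = 1 + P + p)
f(Z, K) = K*(1 + 3*Z) (f(Z, K) = ((1 + Z + Z) + Z)*K = ((1 + 2*Z) + Z)*K = (1 + 3*Z)*K = K*(1 + 3*Z))
(f(-2, -7) - 9)*16 = (-7*(1 + 3*(-2)) - 9)*16 = (-7*(1 - 6) - 9)*16 = (-7*(-5) - 9)*16 = (35 - 9)*16 = 26*16 = 416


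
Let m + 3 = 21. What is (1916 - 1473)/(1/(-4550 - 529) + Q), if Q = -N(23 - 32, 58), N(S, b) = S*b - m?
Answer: 2249997/2742659 ≈ 0.82037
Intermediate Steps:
m = 18 (m = -3 + 21 = 18)
N(S, b) = -18 + S*b (N(S, b) = S*b - 1*18 = S*b - 18 = -18 + S*b)
Q = 540 (Q = -(-18 + (23 - 32)*58) = -(-18 - 9*58) = -(-18 - 522) = -1*(-540) = 540)
(1916 - 1473)/(1/(-4550 - 529) + Q) = (1916 - 1473)/(1/(-4550 - 529) + 540) = 443/(1/(-5079) + 540) = 443/(-1/5079 + 540) = 443/(2742659/5079) = 443*(5079/2742659) = 2249997/2742659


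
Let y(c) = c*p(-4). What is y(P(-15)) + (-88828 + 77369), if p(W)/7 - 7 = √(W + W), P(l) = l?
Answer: -12194 - 210*I*√2 ≈ -12194.0 - 296.98*I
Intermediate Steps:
p(W) = 49 + 7*√2*√W (p(W) = 49 + 7*√(W + W) = 49 + 7*√(2*W) = 49 + 7*(√2*√W) = 49 + 7*√2*√W)
y(c) = c*(49 + 14*I*√2) (y(c) = c*(49 + 7*√2*√(-4)) = c*(49 + 7*√2*(2*I)) = c*(49 + 14*I*√2))
y(P(-15)) + (-88828 + 77369) = 7*(-15)*(7 + 2*I*√2) + (-88828 + 77369) = (-735 - 210*I*√2) - 11459 = -12194 - 210*I*√2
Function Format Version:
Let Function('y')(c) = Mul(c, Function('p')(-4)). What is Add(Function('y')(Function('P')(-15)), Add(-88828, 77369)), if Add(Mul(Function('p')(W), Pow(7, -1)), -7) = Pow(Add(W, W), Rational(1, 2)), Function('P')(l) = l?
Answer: Add(-12194, Mul(-210, I, Pow(2, Rational(1, 2)))) ≈ Add(-12194., Mul(-296.98, I))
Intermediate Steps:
Function('p')(W) = Add(49, Mul(7, Pow(2, Rational(1, 2)), Pow(W, Rational(1, 2)))) (Function('p')(W) = Add(49, Mul(7, Pow(Add(W, W), Rational(1, 2)))) = Add(49, Mul(7, Pow(Mul(2, W), Rational(1, 2)))) = Add(49, Mul(7, Mul(Pow(2, Rational(1, 2)), Pow(W, Rational(1, 2))))) = Add(49, Mul(7, Pow(2, Rational(1, 2)), Pow(W, Rational(1, 2)))))
Function('y')(c) = Mul(c, Add(49, Mul(14, I, Pow(2, Rational(1, 2))))) (Function('y')(c) = Mul(c, Add(49, Mul(7, Pow(2, Rational(1, 2)), Pow(-4, Rational(1, 2))))) = Mul(c, Add(49, Mul(7, Pow(2, Rational(1, 2)), Mul(2, I)))) = Mul(c, Add(49, Mul(14, I, Pow(2, Rational(1, 2))))))
Add(Function('y')(Function('P')(-15)), Add(-88828, 77369)) = Add(Mul(7, -15, Add(7, Mul(2, I, Pow(2, Rational(1, 2))))), Add(-88828, 77369)) = Add(Add(-735, Mul(-210, I, Pow(2, Rational(1, 2)))), -11459) = Add(-12194, Mul(-210, I, Pow(2, Rational(1, 2))))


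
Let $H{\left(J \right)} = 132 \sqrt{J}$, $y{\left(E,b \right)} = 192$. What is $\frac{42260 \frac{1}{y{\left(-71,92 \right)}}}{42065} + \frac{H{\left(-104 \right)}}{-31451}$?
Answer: $\frac{2113}{403824} - \frac{264 i \sqrt{26}}{31451} \approx 0.0052325 - 0.042801 i$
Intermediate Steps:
$\frac{42260 \frac{1}{y{\left(-71,92 \right)}}}{42065} + \frac{H{\left(-104 \right)}}{-31451} = \frac{42260 \cdot \frac{1}{192}}{42065} + \frac{132 \sqrt{-104}}{-31451} = 42260 \cdot \frac{1}{192} \cdot \frac{1}{42065} + 132 \cdot 2 i \sqrt{26} \left(- \frac{1}{31451}\right) = \frac{10565}{48} \cdot \frac{1}{42065} + 264 i \sqrt{26} \left(- \frac{1}{31451}\right) = \frac{2113}{403824} - \frac{264 i \sqrt{26}}{31451}$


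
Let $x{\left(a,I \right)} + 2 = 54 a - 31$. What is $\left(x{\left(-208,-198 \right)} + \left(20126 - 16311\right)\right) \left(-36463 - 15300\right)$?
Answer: $385634350$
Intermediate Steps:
$x{\left(a,I \right)} = -33 + 54 a$ ($x{\left(a,I \right)} = -2 + \left(54 a - 31\right) = -2 + \left(-31 + 54 a\right) = -33 + 54 a$)
$\left(x{\left(-208,-198 \right)} + \left(20126 - 16311\right)\right) \left(-36463 - 15300\right) = \left(\left(-33 + 54 \left(-208\right)\right) + \left(20126 - 16311\right)\right) \left(-36463 - 15300\right) = \left(\left(-33 - 11232\right) + \left(20126 - 16311\right)\right) \left(-51763\right) = \left(-11265 + 3815\right) \left(-51763\right) = \left(-7450\right) \left(-51763\right) = 385634350$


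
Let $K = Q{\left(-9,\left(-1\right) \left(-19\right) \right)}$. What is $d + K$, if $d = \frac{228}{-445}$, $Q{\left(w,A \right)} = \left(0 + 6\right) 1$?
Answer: $\frac{2442}{445} \approx 5.4876$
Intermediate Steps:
$Q{\left(w,A \right)} = 6$ ($Q{\left(w,A \right)} = 6 \cdot 1 = 6$)
$K = 6$
$d = - \frac{228}{445}$ ($d = 228 \left(- \frac{1}{445}\right) = - \frac{228}{445} \approx -0.51236$)
$d + K = - \frac{228}{445} + 6 = \frac{2442}{445}$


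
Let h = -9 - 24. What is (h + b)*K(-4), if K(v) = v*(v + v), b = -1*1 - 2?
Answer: -1152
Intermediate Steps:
b = -3 (b = -1 - 2 = -3)
K(v) = 2*v² (K(v) = v*(2*v) = 2*v²)
h = -33
(h + b)*K(-4) = (-33 - 3)*(2*(-4)²) = -72*16 = -36*32 = -1152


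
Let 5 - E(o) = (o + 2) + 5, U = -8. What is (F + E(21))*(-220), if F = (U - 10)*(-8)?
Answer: -26620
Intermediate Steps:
E(o) = -2 - o (E(o) = 5 - ((o + 2) + 5) = 5 - ((2 + o) + 5) = 5 - (7 + o) = 5 + (-7 - o) = -2 - o)
F = 144 (F = (-8 - 10)*(-8) = -18*(-8) = 144)
(F + E(21))*(-220) = (144 + (-2 - 1*21))*(-220) = (144 + (-2 - 21))*(-220) = (144 - 23)*(-220) = 121*(-220) = -26620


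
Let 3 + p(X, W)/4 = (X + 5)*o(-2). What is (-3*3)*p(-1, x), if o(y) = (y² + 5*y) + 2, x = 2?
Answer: 684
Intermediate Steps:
o(y) = 2 + y² + 5*y
p(X, W) = -92 - 16*X (p(X, W) = -12 + 4*((X + 5)*(2 + (-2)² + 5*(-2))) = -12 + 4*((5 + X)*(2 + 4 - 10)) = -12 + 4*((5 + X)*(-4)) = -12 + 4*(-20 - 4*X) = -12 + (-80 - 16*X) = -92 - 16*X)
(-3*3)*p(-1, x) = (-3*3)*(-92 - 16*(-1)) = -9*(-92 + 16) = -9*(-76) = 684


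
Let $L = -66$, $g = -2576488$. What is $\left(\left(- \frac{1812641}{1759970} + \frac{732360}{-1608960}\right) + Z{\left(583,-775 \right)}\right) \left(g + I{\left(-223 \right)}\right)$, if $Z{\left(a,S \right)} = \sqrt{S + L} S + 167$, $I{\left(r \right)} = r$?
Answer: $- \frac{5032016651883876351}{11798838880} + 57911579725 i \approx -4.2648 \cdot 10^{8} + 5.7912 \cdot 10^{10} i$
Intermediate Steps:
$Z{\left(a,S \right)} = 167 + S \sqrt{-66 + S}$ ($Z{\left(a,S \right)} = \sqrt{S - 66} S + 167 = \sqrt{-66 + S} S + 167 = S \sqrt{-66 + S} + 167 = 167 + S \sqrt{-66 + S}$)
$\left(\left(- \frac{1812641}{1759970} + \frac{732360}{-1608960}\right) + Z{\left(583,-775 \right)}\right) \left(g + I{\left(-223 \right)}\right) = \left(\left(- \frac{1812641}{1759970} + \frac{732360}{-1608960}\right) + \left(167 - 775 \sqrt{-66 - 775}\right)\right) \left(-2576488 - 223\right) = \left(\left(\left(-1812641\right) \frac{1}{1759970} + 732360 \left(- \frac{1}{1608960}\right)\right) + \left(167 - 775 \sqrt{-841}\right)\right) \left(-2576711\right) = \left(\left(- \frac{1812641}{1759970} - \frac{6103}{13408}\right) + \left(167 - 775 \cdot 29 i\right)\right) \left(-2576711\right) = \left(- \frac{17522493719}{11798838880} + \left(167 - 22475 i\right)\right) \left(-2576711\right) = \left(\frac{1952883599241}{11798838880} - 22475 i\right) \left(-2576711\right) = - \frac{5032016651883876351}{11798838880} + 57911579725 i$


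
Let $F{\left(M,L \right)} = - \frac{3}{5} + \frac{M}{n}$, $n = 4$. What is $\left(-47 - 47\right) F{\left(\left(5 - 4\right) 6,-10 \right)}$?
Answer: $- \frac{423}{5} \approx -84.6$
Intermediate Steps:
$F{\left(M,L \right)} = - \frac{3}{5} + \frac{M}{4}$
$\left(-47 - 47\right) F{\left(\left(5 - 4\right) 6,-10 \right)} = \left(-47 - 47\right) \left(- \frac{3}{5} + \frac{\left(5 - 4\right) 6}{4}\right) = - 94 \left(- \frac{3}{5} + \frac{1 \cdot 6}{4}\right) = - 94 \left(- \frac{3}{5} + \frac{1}{4} \cdot 6\right) = - 94 \left(- \frac{3}{5} + \frac{3}{2}\right) = \left(-94\right) \frac{9}{10} = - \frac{423}{5}$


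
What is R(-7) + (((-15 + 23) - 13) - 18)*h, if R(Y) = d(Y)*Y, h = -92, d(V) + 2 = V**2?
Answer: 1787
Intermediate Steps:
d(V) = -2 + V**2
R(Y) = Y*(-2 + Y**2) (R(Y) = (-2 + Y**2)*Y = Y*(-2 + Y**2))
R(-7) + (((-15 + 23) - 13) - 18)*h = -7*(-2 + (-7)**2) + (((-15 + 23) - 13) - 18)*(-92) = -7*(-2 + 49) + ((8 - 13) - 18)*(-92) = -7*47 + (-5 - 18)*(-92) = -329 - 23*(-92) = -329 + 2116 = 1787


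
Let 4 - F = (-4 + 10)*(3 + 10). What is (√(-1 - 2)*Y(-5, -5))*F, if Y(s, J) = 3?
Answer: -222*I*√3 ≈ -384.52*I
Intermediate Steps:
F = -74 (F = 4 - (-4 + 10)*(3 + 10) = 4 - 6*13 = 4 - 1*78 = 4 - 78 = -74)
(√(-1 - 2)*Y(-5, -5))*F = (√(-1 - 2)*3)*(-74) = (√(-3)*3)*(-74) = ((I*√3)*3)*(-74) = (3*I*√3)*(-74) = -222*I*√3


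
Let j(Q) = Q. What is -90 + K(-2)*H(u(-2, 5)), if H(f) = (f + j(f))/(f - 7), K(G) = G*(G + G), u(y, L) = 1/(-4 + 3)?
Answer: -88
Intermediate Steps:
u(y, L) = -1 (u(y, L) = 1/(-1) = -1)
K(G) = 2*G**2 (K(G) = G*(2*G) = 2*G**2)
H(f) = 2*f/(-7 + f) (H(f) = (f + f)/(f - 7) = (2*f)/(-7 + f) = 2*f/(-7 + f))
-90 + K(-2)*H(u(-2, 5)) = -90 + (2*(-2)**2)*(2*(-1)/(-7 - 1)) = -90 + (2*4)*(2*(-1)/(-8)) = -90 + 8*(2*(-1)*(-1/8)) = -90 + 8*(1/4) = -90 + 2 = -88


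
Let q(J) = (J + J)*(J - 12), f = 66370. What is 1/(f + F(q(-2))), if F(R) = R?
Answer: 1/66426 ≈ 1.5054e-5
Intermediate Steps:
q(J) = 2*J*(-12 + J) (q(J) = (2*J)*(-12 + J) = 2*J*(-12 + J))
1/(f + F(q(-2))) = 1/(66370 + 2*(-2)*(-12 - 2)) = 1/(66370 + 2*(-2)*(-14)) = 1/(66370 + 56) = 1/66426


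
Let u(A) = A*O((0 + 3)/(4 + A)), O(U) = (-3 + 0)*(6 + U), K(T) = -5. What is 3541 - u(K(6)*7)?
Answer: 90556/31 ≈ 2921.2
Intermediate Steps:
O(U) = -18 - 3*U (O(U) = -3*(6 + U) = -18 - 3*U)
u(A) = A*(-18 - 9/(4 + A)) (u(A) = A*(-18 - 3*(0 + 3)/(4 + A)) = A*(-18 - 9/(4 + A)))
3541 - u(K(6)*7) = 3541 - (-9)*(-5*7)*(9 + 2*(-5*7))/(4 - 5*7) = 3541 - (-9)*(-35)*(9 + 2*(-35))/(4 - 35) = 3541 - (-9)*(-35)*(9 - 70)/(-31) = 3541 - (-9)*(-35)*(-1)*(-61)/31 = 3541 - 1*19215/31 = 3541 - 19215/31 = 90556/31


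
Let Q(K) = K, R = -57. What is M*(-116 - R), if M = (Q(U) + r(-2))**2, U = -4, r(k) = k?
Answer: -2124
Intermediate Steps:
M = 36 (M = (-4 - 2)**2 = (-6)**2 = 36)
M*(-116 - R) = 36*(-116 - 1*(-57)) = 36*(-116 + 57) = 36*(-59) = -2124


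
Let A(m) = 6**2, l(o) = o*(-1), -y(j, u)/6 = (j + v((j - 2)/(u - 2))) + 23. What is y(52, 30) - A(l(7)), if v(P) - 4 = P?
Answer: -3645/7 ≈ -520.71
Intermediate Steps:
v(P) = 4 + P
y(j, u) = -162 - 6*j - 6*(-2 + j)/(-2 + u) (y(j, u) = -6*((j + (4 + (j - 2)/(u - 2))) + 23) = -6*((j + (4 + (-2 + j)/(-2 + u))) + 23) = -6*((4 + j + (-2 + j)/(-2 + u)) + 23) = -6*(27 + j + (-2 + j)/(-2 + u)) = -162 - 6*j - 6*(-2 + j)/(-2 + u))
l(o) = -o
A(m) = 36
y(52, 30) - A(l(7)) = 6*(56 + 52 - 27*30 - 1*52*30)/(-2 + 30) - 1*36 = 6*(56 + 52 - 810 - 1560)/28 - 36 = 6*(1/28)*(-2262) - 36 = -3393/7 - 36 = -3645/7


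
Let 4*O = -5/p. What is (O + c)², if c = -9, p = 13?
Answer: 223729/2704 ≈ 82.740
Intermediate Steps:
O = -5/52 (O = (-5/13)/4 = (-5*1/13)/4 = (¼)*(-5/13) = -5/52 ≈ -0.096154)
(O + c)² = (-5/52 - 9)² = (-473/52)² = 223729/2704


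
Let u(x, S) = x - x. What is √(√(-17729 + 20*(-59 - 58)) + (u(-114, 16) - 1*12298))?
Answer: √(-12298 + I*√20069) ≈ 0.6387 + 110.9*I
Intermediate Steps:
u(x, S) = 0
√(√(-17729 + 20*(-59 - 58)) + (u(-114, 16) - 1*12298)) = √(√(-17729 + 20*(-59 - 58)) + (0 - 1*12298)) = √(√(-17729 + 20*(-117)) + (0 - 12298)) = √(√(-17729 - 2340) - 12298) = √(√(-20069) - 12298) = √(I*√20069 - 12298) = √(-12298 + I*√20069)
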